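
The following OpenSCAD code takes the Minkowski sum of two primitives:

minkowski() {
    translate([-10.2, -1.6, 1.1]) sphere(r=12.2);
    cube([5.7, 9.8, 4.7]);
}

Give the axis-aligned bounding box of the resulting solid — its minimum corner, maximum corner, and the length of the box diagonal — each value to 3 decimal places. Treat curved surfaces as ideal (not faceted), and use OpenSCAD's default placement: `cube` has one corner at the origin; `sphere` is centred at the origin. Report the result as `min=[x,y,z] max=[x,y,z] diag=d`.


min=[-22.400,-13.800,-11.100] max=[7.700,20.400,18.000] diag=54.060

A = translate([-10.2, -1.6, 1.1]) sphere(r=12.2) → bbox [-22.4,-13.8,-11.1] .. [2,10.6,13.3]
B = cube([5.7, 9.8, 4.7]) → bbox [0,0,0] .. [5.7,9.8,4.7]
lo = A.lo+B.lo = [-22.4+0, -13.8+0, -11.1+0] = [-22.400,-13.800,-11.100]
hi = A.hi+B.hi = [2+5.7, 10.6+9.8, 13.3+4.7] = [7.700,20.400,18.000]
diag = √(30.1²+34.2²+29.1²) = √2922.46 = 54.060


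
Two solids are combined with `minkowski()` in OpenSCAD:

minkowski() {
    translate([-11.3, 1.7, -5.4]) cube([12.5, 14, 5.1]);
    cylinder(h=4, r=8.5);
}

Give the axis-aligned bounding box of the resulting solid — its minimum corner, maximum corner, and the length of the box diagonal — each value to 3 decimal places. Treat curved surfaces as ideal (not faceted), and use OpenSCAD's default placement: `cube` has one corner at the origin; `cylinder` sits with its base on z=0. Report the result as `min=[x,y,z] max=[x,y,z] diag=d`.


A = translate([-11.3, 1.7, -5.4]) cube([12.5, 14, 5.1]) → bbox [-11.3,1.7,-5.4] .. [1.2,15.7,-0.3]
B = cylinder(h=4, r=8.5) → bbox [-8.5,-8.5,0] .. [8.5,8.5,4]
lo = A.lo+B.lo = [-11.3-8.5, 1.7-8.5, -5.4+0] = [-19.800,-6.800,-5.400]
hi = A.hi+B.hi = [1.2+8.5, 15.7+8.5, -0.3+4] = [9.700,24.200,3.700]
diag = √(29.5²+31²+9.1²) = √1914.06 = 43.750

min=[-19.800,-6.800,-5.400] max=[9.700,24.200,3.700] diag=43.750


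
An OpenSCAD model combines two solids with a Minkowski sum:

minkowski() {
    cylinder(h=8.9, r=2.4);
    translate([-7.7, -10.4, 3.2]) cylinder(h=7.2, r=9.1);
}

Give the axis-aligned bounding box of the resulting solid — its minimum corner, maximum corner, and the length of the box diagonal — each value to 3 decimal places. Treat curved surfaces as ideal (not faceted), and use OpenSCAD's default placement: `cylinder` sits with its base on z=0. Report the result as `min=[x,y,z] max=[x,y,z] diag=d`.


min=[-19.200,-21.900,3.200] max=[3.800,1.100,19.300] diag=36.293

A = translate([-7.7, -10.4, 3.2]) cylinder(h=7.2, r=9.1) → bbox [-16.8,-19.5,3.2] .. [1.4,-1.3,10.4]
B = cylinder(h=8.9, r=2.4) → bbox [-2.4,-2.4,0] .. [2.4,2.4,8.9]
lo = A.lo+B.lo = [-16.8-2.4, -19.5-2.4, 3.2+0] = [-19.200,-21.900,3.200]
hi = A.hi+B.hi = [1.4+2.4, -1.3+2.4, 10.4+8.9] = [3.800,1.100,19.300]
diag = √(23²+23²+16.1²) = √1317.21 = 36.293


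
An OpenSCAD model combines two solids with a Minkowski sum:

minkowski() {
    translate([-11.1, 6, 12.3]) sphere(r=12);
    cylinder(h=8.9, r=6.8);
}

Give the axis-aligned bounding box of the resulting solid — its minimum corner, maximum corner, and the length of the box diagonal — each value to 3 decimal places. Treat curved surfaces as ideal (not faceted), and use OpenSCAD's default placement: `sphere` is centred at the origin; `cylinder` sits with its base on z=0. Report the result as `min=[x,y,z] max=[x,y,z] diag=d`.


min=[-29.900,-12.800,0.300] max=[7.700,24.800,33.200] diag=62.529

A = translate([-11.1, 6, 12.3]) sphere(r=12) → bbox [-23.1,-6,0.3] .. [0.9,18,24.3]
B = cylinder(h=8.9, r=6.8) → bbox [-6.8,-6.8,0] .. [6.8,6.8,8.9]
lo = A.lo+B.lo = [-23.1-6.8, -6-6.8, 0.3+0] = [-29.900,-12.800,0.300]
hi = A.hi+B.hi = [0.9+6.8, 18+6.8, 24.3+8.9] = [7.700,24.800,33.200]
diag = √(37.6²+37.6²+32.9²) = √3909.93 = 62.529


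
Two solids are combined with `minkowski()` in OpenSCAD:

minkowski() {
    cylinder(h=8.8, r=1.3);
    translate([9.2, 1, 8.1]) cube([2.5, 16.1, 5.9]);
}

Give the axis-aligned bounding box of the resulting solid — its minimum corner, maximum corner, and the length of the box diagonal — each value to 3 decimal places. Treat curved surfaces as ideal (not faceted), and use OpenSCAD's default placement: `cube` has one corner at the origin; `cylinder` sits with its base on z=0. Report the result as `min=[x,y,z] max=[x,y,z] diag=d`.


min=[7.900,-0.300,8.100] max=[13.000,18.400,22.800] diag=24.327

A = translate([9.2, 1, 8.1]) cube([2.5, 16.1, 5.9]) → bbox [9.2,1,8.1] .. [11.7,17.1,14]
B = cylinder(h=8.8, r=1.3) → bbox [-1.3,-1.3,0] .. [1.3,1.3,8.8]
lo = A.lo+B.lo = [9.2-1.3, 1-1.3, 8.1+0] = [7.900,-0.300,8.100]
hi = A.hi+B.hi = [11.7+1.3, 17.1+1.3, 14+8.8] = [13.000,18.400,22.800]
diag = √(5.1²+18.7²+14.7²) = √591.79 = 24.327


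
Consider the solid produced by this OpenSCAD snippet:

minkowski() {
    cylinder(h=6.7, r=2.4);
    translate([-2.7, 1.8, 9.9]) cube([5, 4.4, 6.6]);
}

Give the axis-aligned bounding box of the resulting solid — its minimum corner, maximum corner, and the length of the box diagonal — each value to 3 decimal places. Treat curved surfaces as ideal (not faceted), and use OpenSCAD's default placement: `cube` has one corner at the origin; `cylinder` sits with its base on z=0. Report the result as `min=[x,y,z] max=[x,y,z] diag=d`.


A = translate([-2.7, 1.8, 9.9]) cube([5, 4.4, 6.6]) → bbox [-2.7,1.8,9.9] .. [2.3,6.2,16.5]
B = cylinder(h=6.7, r=2.4) → bbox [-2.4,-2.4,0] .. [2.4,2.4,6.7]
lo = A.lo+B.lo = [-2.7-2.4, 1.8-2.4, 9.9+0] = [-5.100,-0.600,9.900]
hi = A.hi+B.hi = [2.3+2.4, 6.2+2.4, 16.5+6.7] = [4.700,8.600,23.200]
diag = √(9.8²+9.2²+13.3²) = √357.57 = 18.910

min=[-5.100,-0.600,9.900] max=[4.700,8.600,23.200] diag=18.910


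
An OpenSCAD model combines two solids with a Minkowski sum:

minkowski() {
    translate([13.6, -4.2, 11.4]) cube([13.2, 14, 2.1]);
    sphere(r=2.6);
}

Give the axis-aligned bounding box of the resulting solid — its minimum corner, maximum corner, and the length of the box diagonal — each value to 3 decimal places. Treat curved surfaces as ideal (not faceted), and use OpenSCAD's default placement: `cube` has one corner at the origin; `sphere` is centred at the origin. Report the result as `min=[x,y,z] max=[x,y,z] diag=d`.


A = translate([13.6, -4.2, 11.4]) cube([13.2, 14, 2.1]) → bbox [13.6,-4.2,11.4] .. [26.8,9.8,13.5]
B = sphere(r=2.6) → bbox [-2.6,-2.6,-2.6] .. [2.6,2.6,2.6]
lo = A.lo+B.lo = [13.6-2.6, -4.2-2.6, 11.4-2.6] = [11.000,-6.800,8.800]
hi = A.hi+B.hi = [26.8+2.6, 9.8+2.6, 13.5+2.6] = [29.400,12.400,16.100]
diag = √(18.4²+19.2²+7.3²) = √760.49 = 27.577

min=[11.000,-6.800,8.800] max=[29.400,12.400,16.100] diag=27.577


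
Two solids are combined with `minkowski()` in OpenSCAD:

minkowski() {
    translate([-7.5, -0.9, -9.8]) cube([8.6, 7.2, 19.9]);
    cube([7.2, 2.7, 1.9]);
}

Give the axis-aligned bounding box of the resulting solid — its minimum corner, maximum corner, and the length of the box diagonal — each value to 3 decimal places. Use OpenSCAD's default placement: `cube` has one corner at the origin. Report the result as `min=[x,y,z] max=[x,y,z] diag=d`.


min=[-7.500,-0.900,-9.800] max=[8.300,9.000,12.000] diag=28.686

A = translate([-7.5, -0.9, -9.8]) cube([8.6, 7.2, 19.9]) → bbox [-7.5,-0.9,-9.8] .. [1.1,6.3,10.1]
B = cube([7.2, 2.7, 1.9]) → bbox [0,0,0] .. [7.2,2.7,1.9]
lo = A.lo+B.lo = [-7.5+0, -0.9+0, -9.8+0] = [-7.500,-0.900,-9.800]
hi = A.hi+B.hi = [1.1+7.2, 6.3+2.7, 10.1+1.9] = [8.300,9.000,12.000]
diag = √(15.8²+9.9²+21.8²) = √822.89 = 28.686


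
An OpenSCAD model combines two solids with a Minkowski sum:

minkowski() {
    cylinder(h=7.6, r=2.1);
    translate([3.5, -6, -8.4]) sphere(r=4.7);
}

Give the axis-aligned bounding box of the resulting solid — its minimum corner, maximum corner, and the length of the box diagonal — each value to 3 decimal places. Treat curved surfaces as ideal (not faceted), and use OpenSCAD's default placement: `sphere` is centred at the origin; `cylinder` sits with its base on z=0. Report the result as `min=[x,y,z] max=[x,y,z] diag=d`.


min=[-3.300,-12.800,-13.100] max=[10.300,0.800,3.900] diag=25.669

A = translate([3.5, -6, -8.4]) sphere(r=4.7) → bbox [-1.2,-10.7,-13.1] .. [8.2,-1.3,-3.7]
B = cylinder(h=7.6, r=2.1) → bbox [-2.1,-2.1,0] .. [2.1,2.1,7.6]
lo = A.lo+B.lo = [-1.2-2.1, -10.7-2.1, -13.1+0] = [-3.300,-12.800,-13.100]
hi = A.hi+B.hi = [8.2+2.1, -1.3+2.1, -3.7+7.6] = [10.300,0.800,3.900]
diag = √(13.6²+13.6²+17²) = √658.92 = 25.669


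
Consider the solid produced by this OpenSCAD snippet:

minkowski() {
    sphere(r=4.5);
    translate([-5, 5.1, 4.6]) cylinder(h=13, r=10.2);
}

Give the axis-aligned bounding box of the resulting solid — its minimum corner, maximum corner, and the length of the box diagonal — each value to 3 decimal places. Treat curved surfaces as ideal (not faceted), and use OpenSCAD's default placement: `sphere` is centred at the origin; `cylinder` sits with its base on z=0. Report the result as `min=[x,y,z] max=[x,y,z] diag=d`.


A = translate([-5, 5.1, 4.6]) cylinder(h=13, r=10.2) → bbox [-15.2,-5.1,4.6] .. [5.2,15.3,17.6]
B = sphere(r=4.5) → bbox [-4.5,-4.5,-4.5] .. [4.5,4.5,4.5]
lo = A.lo+B.lo = [-15.2-4.5, -5.1-4.5, 4.6-4.5] = [-19.700,-9.600,0.100]
hi = A.hi+B.hi = [5.2+4.5, 15.3+4.5, 17.6+4.5] = [9.700,19.800,22.100]
diag = √(29.4²+29.4²+22²) = √2212.72 = 47.040

min=[-19.700,-9.600,0.100] max=[9.700,19.800,22.100] diag=47.040


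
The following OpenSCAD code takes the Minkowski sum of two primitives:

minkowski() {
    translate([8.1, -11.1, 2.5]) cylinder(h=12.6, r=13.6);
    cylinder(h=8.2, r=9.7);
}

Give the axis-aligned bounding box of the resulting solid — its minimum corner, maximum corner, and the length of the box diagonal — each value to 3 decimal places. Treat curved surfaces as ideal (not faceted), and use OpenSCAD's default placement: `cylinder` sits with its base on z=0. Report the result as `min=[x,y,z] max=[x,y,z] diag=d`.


min=[-15.200,-34.400,2.500] max=[31.400,12.200,23.300] diag=69.107

A = translate([8.1, -11.1, 2.5]) cylinder(h=12.6, r=13.6) → bbox [-5.5,-24.7,2.5] .. [21.7,2.5,15.1]
B = cylinder(h=8.2, r=9.7) → bbox [-9.7,-9.7,0] .. [9.7,9.7,8.2]
lo = A.lo+B.lo = [-5.5-9.7, -24.7-9.7, 2.5+0] = [-15.200,-34.400,2.500]
hi = A.hi+B.hi = [21.7+9.7, 2.5+9.7, 15.1+8.2] = [31.400,12.200,23.300]
diag = √(46.6²+46.6²+20.8²) = √4775.76 = 69.107


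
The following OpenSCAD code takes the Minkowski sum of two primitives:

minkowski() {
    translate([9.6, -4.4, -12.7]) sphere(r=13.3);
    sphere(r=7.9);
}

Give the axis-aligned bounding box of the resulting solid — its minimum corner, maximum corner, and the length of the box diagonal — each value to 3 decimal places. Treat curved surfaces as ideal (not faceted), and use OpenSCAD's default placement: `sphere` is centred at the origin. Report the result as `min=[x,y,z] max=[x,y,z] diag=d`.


A = translate([9.6, -4.4, -12.7]) sphere(r=13.3) → bbox [-3.7,-17.7,-26] .. [22.9,8.9,0.6]
B = sphere(r=7.9) → bbox [-7.9,-7.9,-7.9] .. [7.9,7.9,7.9]
lo = A.lo+B.lo = [-3.7-7.9, -17.7-7.9, -26-7.9] = [-11.600,-25.600,-33.900]
hi = A.hi+B.hi = [22.9+7.9, 8.9+7.9, 0.6+7.9] = [30.800,16.800,8.500]
diag = √(42.4²+42.4²+42.4²) = √5393.28 = 73.439

min=[-11.600,-25.600,-33.900] max=[30.800,16.800,8.500] diag=73.439


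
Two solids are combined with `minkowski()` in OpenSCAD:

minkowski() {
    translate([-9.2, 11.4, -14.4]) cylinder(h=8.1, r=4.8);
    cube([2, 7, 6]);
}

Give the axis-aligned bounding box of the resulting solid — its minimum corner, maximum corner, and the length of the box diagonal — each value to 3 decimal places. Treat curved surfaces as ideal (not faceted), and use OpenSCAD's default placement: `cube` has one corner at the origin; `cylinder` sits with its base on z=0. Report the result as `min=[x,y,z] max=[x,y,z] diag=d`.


A = translate([-9.2, 11.4, -14.4]) cylinder(h=8.1, r=4.8) → bbox [-14,6.6,-14.4] .. [-4.4,16.2,-6.3]
B = cube([2, 7, 6]) → bbox [0,0,0] .. [2,7,6]
lo = A.lo+B.lo = [-14+0, 6.6+0, -14.4+0] = [-14.000,6.600,-14.400]
hi = A.hi+B.hi = [-4.4+2, 16.2+7, -6.3+6] = [-2.400,23.200,-0.300]
diag = √(11.6²+16.6²+14.1²) = √608.93 = 24.677

min=[-14.000,6.600,-14.400] max=[-2.400,23.200,-0.300] diag=24.677


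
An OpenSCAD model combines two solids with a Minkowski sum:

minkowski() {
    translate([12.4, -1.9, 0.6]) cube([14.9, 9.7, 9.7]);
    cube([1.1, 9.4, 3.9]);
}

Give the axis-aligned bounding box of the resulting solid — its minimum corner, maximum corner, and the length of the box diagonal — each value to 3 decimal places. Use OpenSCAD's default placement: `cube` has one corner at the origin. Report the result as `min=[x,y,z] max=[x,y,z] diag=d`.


min=[12.400,-1.900,0.600] max=[28.400,17.200,14.200] diag=28.386

A = translate([12.4, -1.9, 0.6]) cube([14.9, 9.7, 9.7]) → bbox [12.4,-1.9,0.6] .. [27.3,7.8,10.3]
B = cube([1.1, 9.4, 3.9]) → bbox [0,0,0] .. [1.1,9.4,3.9]
lo = A.lo+B.lo = [12.4+0, -1.9+0, 0.6+0] = [12.400,-1.900,0.600]
hi = A.hi+B.hi = [27.3+1.1, 7.8+9.4, 10.3+3.9] = [28.400,17.200,14.200]
diag = √(16²+19.1²+13.6²) = √805.77 = 28.386


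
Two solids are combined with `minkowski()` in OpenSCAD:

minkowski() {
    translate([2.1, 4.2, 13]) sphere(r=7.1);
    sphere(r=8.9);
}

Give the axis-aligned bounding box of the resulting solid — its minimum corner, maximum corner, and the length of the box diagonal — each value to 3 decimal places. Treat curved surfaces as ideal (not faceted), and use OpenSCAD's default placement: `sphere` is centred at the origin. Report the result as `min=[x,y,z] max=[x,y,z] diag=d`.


min=[-13.900,-11.800,-3.000] max=[18.100,20.200,29.000] diag=55.426

A = translate([2.1, 4.2, 13]) sphere(r=7.1) → bbox [-5,-2.9,5.9] .. [9.2,11.3,20.1]
B = sphere(r=8.9) → bbox [-8.9,-8.9,-8.9] .. [8.9,8.9,8.9]
lo = A.lo+B.lo = [-5-8.9, -2.9-8.9, 5.9-8.9] = [-13.900,-11.800,-3.000]
hi = A.hi+B.hi = [9.2+8.9, 11.3+8.9, 20.1+8.9] = [18.100,20.200,29.000]
diag = √(32²+32²+32²) = √3072 = 55.426


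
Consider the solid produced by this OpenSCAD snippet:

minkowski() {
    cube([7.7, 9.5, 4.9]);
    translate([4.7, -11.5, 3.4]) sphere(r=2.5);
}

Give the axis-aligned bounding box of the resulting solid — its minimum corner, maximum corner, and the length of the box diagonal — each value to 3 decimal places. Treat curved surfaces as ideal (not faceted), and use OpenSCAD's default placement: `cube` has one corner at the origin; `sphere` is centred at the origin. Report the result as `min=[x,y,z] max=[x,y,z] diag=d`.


min=[2.200,-14.000,0.900] max=[14.900,0.500,10.800] diag=21.669

A = translate([4.7, -11.5, 3.4]) sphere(r=2.5) → bbox [2.2,-14,0.9] .. [7.2,-9,5.9]
B = cube([7.7, 9.5, 4.9]) → bbox [0,0,0] .. [7.7,9.5,4.9]
lo = A.lo+B.lo = [2.2+0, -14+0, 0.9+0] = [2.200,-14.000,0.900]
hi = A.hi+B.hi = [7.2+7.7, -9+9.5, 5.9+4.9] = [14.900,0.500,10.800]
diag = √(12.7²+14.5²+9.9²) = √469.55 = 21.669


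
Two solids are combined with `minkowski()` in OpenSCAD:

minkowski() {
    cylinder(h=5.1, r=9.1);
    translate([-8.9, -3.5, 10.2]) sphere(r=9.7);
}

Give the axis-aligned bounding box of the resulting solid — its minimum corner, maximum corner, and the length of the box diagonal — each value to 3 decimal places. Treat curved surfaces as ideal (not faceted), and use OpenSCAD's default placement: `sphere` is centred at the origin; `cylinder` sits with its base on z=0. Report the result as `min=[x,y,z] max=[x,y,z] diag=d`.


min=[-27.700,-22.300,0.500] max=[9.900,15.300,25.000] diag=58.547

A = translate([-8.9, -3.5, 10.2]) sphere(r=9.7) → bbox [-18.6,-13.2,0.5] .. [0.8,6.2,19.9]
B = cylinder(h=5.1, r=9.1) → bbox [-9.1,-9.1,0] .. [9.1,9.1,5.1]
lo = A.lo+B.lo = [-18.6-9.1, -13.2-9.1, 0.5+0] = [-27.700,-22.300,0.500]
hi = A.hi+B.hi = [0.8+9.1, 6.2+9.1, 19.9+5.1] = [9.900,15.300,25.000]
diag = √(37.6²+37.6²+24.5²) = √3427.77 = 58.547


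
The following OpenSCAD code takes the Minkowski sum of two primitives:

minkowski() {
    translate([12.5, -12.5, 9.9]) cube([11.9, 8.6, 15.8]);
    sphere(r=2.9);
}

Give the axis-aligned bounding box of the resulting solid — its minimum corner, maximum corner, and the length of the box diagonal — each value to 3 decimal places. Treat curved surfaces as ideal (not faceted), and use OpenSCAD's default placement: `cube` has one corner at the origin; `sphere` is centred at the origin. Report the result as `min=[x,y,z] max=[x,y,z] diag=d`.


A = translate([12.5, -12.5, 9.9]) cube([11.9, 8.6, 15.8]) → bbox [12.5,-12.5,9.9] .. [24.4,-3.9,25.7]
B = sphere(r=2.9) → bbox [-2.9,-2.9,-2.9] .. [2.9,2.9,2.9]
lo = A.lo+B.lo = [12.5-2.9, -12.5-2.9, 9.9-2.9] = [9.600,-15.400,7.000]
hi = A.hi+B.hi = [24.4+2.9, -3.9+2.9, 25.7+2.9] = [27.300,-1.000,28.600]
diag = √(17.7²+14.4²+21.6²) = √987.21 = 31.420

min=[9.600,-15.400,7.000] max=[27.300,-1.000,28.600] diag=31.420


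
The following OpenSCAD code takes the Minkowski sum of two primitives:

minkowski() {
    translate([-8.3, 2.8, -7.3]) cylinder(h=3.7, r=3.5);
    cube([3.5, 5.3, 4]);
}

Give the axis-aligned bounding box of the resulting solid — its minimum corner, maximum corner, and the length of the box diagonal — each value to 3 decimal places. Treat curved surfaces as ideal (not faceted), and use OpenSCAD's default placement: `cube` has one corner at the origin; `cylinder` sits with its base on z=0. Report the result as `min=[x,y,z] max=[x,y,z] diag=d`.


min=[-11.800,-0.700,-7.300] max=[-1.300,11.600,0.400] diag=17.912

A = translate([-8.3, 2.8, -7.3]) cylinder(h=3.7, r=3.5) → bbox [-11.8,-0.7,-7.3] .. [-4.8,6.3,-3.6]
B = cube([3.5, 5.3, 4]) → bbox [0,0,0] .. [3.5,5.3,4]
lo = A.lo+B.lo = [-11.8+0, -0.7+0, -7.3+0] = [-11.800,-0.700,-7.300]
hi = A.hi+B.hi = [-4.8+3.5, 6.3+5.3, -3.6+4] = [-1.300,11.600,0.400]
diag = √(10.5²+12.3²+7.7²) = √320.83 = 17.912


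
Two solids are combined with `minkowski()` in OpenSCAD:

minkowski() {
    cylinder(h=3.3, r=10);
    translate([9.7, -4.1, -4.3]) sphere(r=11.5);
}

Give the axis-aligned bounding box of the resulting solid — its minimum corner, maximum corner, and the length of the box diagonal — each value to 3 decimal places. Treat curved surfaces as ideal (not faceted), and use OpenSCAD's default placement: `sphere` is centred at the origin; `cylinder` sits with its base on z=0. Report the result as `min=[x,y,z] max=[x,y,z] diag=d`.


A = translate([9.7, -4.1, -4.3]) sphere(r=11.5) → bbox [-1.8,-15.6,-15.8] .. [21.2,7.4,7.2]
B = cylinder(h=3.3, r=10) → bbox [-10,-10,0] .. [10,10,3.3]
lo = A.lo+B.lo = [-1.8-10, -15.6-10, -15.8+0] = [-11.800,-25.600,-15.800]
hi = A.hi+B.hi = [21.2+10, 7.4+10, 7.2+3.3] = [31.200,17.400,10.500]
diag = √(43²+43²+26.3²) = √4389.69 = 66.255

min=[-11.800,-25.600,-15.800] max=[31.200,17.400,10.500] diag=66.255


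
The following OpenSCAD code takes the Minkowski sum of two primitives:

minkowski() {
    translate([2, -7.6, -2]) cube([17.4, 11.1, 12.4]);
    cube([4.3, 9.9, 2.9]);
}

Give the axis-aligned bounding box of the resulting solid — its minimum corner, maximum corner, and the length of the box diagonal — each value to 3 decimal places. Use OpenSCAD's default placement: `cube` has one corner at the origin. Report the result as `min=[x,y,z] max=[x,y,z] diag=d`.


A = translate([2, -7.6, -2]) cube([17.4, 11.1, 12.4]) → bbox [2,-7.6,-2] .. [19.4,3.5,10.4]
B = cube([4.3, 9.9, 2.9]) → bbox [0,0,0] .. [4.3,9.9,2.9]
lo = A.lo+B.lo = [2+0, -7.6+0, -2+0] = [2.000,-7.600,-2.000]
hi = A.hi+B.hi = [19.4+4.3, 3.5+9.9, 10.4+2.9] = [23.700,13.400,13.300]
diag = √(21.7²+21²+15.3²) = √1145.98 = 33.852

min=[2.000,-7.600,-2.000] max=[23.700,13.400,13.300] diag=33.852


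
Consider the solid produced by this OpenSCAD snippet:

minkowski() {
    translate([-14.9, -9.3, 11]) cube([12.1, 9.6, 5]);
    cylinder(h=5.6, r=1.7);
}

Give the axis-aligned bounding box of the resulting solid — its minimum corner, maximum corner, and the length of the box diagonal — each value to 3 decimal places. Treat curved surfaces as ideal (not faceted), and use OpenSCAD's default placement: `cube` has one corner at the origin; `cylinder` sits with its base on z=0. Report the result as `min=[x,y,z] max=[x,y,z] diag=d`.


A = translate([-14.9, -9.3, 11]) cube([12.1, 9.6, 5]) → bbox [-14.9,-9.3,11] .. [-2.8,0.3,16]
B = cylinder(h=5.6, r=1.7) → bbox [-1.7,-1.7,0] .. [1.7,1.7,5.6]
lo = A.lo+B.lo = [-14.9-1.7, -9.3-1.7, 11+0] = [-16.600,-11.000,11.000]
hi = A.hi+B.hi = [-2.8+1.7, 0.3+1.7, 16+5.6] = [-1.100,2.000,21.600]
diag = √(15.5²+13²+10.6²) = √521.61 = 22.839

min=[-16.600,-11.000,11.000] max=[-1.100,2.000,21.600] diag=22.839


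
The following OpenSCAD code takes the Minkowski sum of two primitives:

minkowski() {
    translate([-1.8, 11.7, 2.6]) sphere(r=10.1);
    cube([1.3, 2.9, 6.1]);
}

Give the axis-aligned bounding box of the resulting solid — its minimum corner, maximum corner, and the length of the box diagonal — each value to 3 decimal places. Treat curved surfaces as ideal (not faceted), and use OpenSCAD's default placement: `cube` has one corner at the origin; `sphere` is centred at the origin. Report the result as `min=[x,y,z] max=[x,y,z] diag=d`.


min=[-11.900,1.600,-7.500] max=[9.600,24.700,18.800] diag=41.080

A = translate([-1.8, 11.7, 2.6]) sphere(r=10.1) → bbox [-11.9,1.6,-7.5] .. [8.3,21.8,12.7]
B = cube([1.3, 2.9, 6.1]) → bbox [0,0,0] .. [1.3,2.9,6.1]
lo = A.lo+B.lo = [-11.9+0, 1.6+0, -7.5+0] = [-11.900,1.600,-7.500]
hi = A.hi+B.hi = [8.3+1.3, 21.8+2.9, 12.7+6.1] = [9.600,24.700,18.800]
diag = √(21.5²+23.1²+26.3²) = √1687.55 = 41.080


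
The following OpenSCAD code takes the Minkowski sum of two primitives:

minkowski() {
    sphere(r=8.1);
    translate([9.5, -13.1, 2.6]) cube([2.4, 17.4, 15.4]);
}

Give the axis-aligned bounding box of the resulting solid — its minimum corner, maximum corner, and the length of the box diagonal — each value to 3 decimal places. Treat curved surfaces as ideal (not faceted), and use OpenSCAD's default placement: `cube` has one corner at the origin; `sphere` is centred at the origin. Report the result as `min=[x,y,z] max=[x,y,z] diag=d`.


min=[1.400,-21.200,-5.500] max=[20.000,12.400,26.100] diag=49.734

A = translate([9.5, -13.1, 2.6]) cube([2.4, 17.4, 15.4]) → bbox [9.5,-13.1,2.6] .. [11.9,4.3,18]
B = sphere(r=8.1) → bbox [-8.1,-8.1,-8.1] .. [8.1,8.1,8.1]
lo = A.lo+B.lo = [9.5-8.1, -13.1-8.1, 2.6-8.1] = [1.400,-21.200,-5.500]
hi = A.hi+B.hi = [11.9+8.1, 4.3+8.1, 18+8.1] = [20.000,12.400,26.100]
diag = √(18.6²+33.6²+31.6²) = √2473.48 = 49.734


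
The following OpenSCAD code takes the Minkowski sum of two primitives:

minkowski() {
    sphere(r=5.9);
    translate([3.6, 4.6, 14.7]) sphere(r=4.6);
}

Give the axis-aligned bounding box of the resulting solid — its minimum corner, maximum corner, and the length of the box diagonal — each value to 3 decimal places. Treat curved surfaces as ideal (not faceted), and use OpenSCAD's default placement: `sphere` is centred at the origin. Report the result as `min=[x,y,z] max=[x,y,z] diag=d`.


min=[-6.900,-5.900,4.200] max=[14.100,15.100,25.200] diag=36.373

A = translate([3.6, 4.6, 14.7]) sphere(r=4.6) → bbox [-1,0,10.1] .. [8.2,9.2,19.3]
B = sphere(r=5.9) → bbox [-5.9,-5.9,-5.9] .. [5.9,5.9,5.9]
lo = A.lo+B.lo = [-1-5.9, 0-5.9, 10.1-5.9] = [-6.900,-5.900,4.200]
hi = A.hi+B.hi = [8.2+5.9, 9.2+5.9, 19.3+5.9] = [14.100,15.100,25.200]
diag = √(21²+21²+21²) = √1323 = 36.373


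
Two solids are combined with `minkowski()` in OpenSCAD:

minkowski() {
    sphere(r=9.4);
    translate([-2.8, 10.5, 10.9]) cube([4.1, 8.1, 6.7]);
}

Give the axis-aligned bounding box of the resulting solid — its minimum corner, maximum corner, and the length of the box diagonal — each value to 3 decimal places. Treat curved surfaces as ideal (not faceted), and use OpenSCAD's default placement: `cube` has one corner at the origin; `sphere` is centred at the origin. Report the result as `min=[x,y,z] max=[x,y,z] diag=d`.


A = translate([-2.8, 10.5, 10.9]) cube([4.1, 8.1, 6.7]) → bbox [-2.8,10.5,10.9] .. [1.3,18.6,17.6]
B = sphere(r=9.4) → bbox [-9.4,-9.4,-9.4] .. [9.4,9.4,9.4]
lo = A.lo+B.lo = [-2.8-9.4, 10.5-9.4, 10.9-9.4] = [-12.200,1.100,1.500]
hi = A.hi+B.hi = [1.3+9.4, 18.6+9.4, 17.6+9.4] = [10.700,28.000,27.000]
diag = √(22.9²+26.9²+25.5²) = √1898.27 = 43.569

min=[-12.200,1.100,1.500] max=[10.700,28.000,27.000] diag=43.569


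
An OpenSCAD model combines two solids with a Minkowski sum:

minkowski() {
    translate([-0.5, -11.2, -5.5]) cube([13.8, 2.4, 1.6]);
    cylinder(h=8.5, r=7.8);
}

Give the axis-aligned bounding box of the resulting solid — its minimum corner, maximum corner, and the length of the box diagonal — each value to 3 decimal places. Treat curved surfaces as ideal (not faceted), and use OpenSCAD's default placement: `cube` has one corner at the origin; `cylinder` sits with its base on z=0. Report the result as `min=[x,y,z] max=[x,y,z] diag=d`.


A = translate([-0.5, -11.2, -5.5]) cube([13.8, 2.4, 1.6]) → bbox [-0.5,-11.2,-5.5] .. [13.3,-8.8,-3.9]
B = cylinder(h=8.5, r=7.8) → bbox [-7.8,-7.8,0] .. [7.8,7.8,8.5]
lo = A.lo+B.lo = [-0.5-7.8, -11.2-7.8, -5.5+0] = [-8.300,-19.000,-5.500]
hi = A.hi+B.hi = [13.3+7.8, -8.8+7.8, -3.9+8.5] = [21.100,-1.000,4.600]
diag = √(29.4²+18²+10.1²) = √1290.37 = 35.922

min=[-8.300,-19.000,-5.500] max=[21.100,-1.000,4.600] diag=35.922


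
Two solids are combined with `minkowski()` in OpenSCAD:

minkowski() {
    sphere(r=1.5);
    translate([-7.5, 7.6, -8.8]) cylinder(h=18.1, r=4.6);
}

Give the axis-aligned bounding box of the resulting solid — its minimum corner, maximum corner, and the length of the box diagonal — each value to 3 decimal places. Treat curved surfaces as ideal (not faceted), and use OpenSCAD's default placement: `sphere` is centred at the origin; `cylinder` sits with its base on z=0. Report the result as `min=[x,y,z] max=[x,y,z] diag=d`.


min=[-13.600,1.500,-10.300] max=[-1.400,13.700,10.800] diag=27.256

A = translate([-7.5, 7.6, -8.8]) cylinder(h=18.1, r=4.6) → bbox [-12.1,3,-8.8] .. [-2.9,12.2,9.3]
B = sphere(r=1.5) → bbox [-1.5,-1.5,-1.5] .. [1.5,1.5,1.5]
lo = A.lo+B.lo = [-12.1-1.5, 3-1.5, -8.8-1.5] = [-13.600,1.500,-10.300]
hi = A.hi+B.hi = [-2.9+1.5, 12.2+1.5, 9.3+1.5] = [-1.400,13.700,10.800]
diag = √(12.2²+12.2²+21.1²) = √742.89 = 27.256


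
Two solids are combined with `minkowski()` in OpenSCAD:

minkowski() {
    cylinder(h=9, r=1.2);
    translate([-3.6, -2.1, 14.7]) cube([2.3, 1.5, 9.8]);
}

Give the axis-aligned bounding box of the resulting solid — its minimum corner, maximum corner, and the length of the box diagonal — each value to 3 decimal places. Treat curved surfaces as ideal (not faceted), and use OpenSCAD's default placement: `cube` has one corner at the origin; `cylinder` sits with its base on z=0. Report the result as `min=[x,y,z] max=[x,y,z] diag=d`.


min=[-4.800,-3.300,14.700] max=[-0.100,0.600,33.500] diag=19.767

A = translate([-3.6, -2.1, 14.7]) cube([2.3, 1.5, 9.8]) → bbox [-3.6,-2.1,14.7] .. [-1.3,-0.6,24.5]
B = cylinder(h=9, r=1.2) → bbox [-1.2,-1.2,0] .. [1.2,1.2,9]
lo = A.lo+B.lo = [-3.6-1.2, -2.1-1.2, 14.7+0] = [-4.800,-3.300,14.700]
hi = A.hi+B.hi = [-1.3+1.2, -0.6+1.2, 24.5+9] = [-0.100,0.600,33.500]
diag = √(4.7²+3.9²+18.8²) = √390.74 = 19.767


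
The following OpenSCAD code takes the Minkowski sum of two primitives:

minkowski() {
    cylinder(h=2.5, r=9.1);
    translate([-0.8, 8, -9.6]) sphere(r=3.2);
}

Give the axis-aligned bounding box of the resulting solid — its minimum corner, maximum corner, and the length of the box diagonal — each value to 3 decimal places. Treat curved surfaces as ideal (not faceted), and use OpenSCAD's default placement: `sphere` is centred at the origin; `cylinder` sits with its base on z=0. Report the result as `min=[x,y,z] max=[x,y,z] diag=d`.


A = translate([-0.8, 8, -9.6]) sphere(r=3.2) → bbox [-4,4.8,-12.8] .. [2.4,11.2,-6.4]
B = cylinder(h=2.5, r=9.1) → bbox [-9.1,-9.1,0] .. [9.1,9.1,2.5]
lo = A.lo+B.lo = [-4-9.1, 4.8-9.1, -12.8+0] = [-13.100,-4.300,-12.800]
hi = A.hi+B.hi = [2.4+9.1, 11.2+9.1, -6.4+2.5] = [11.500,20.300,-3.900]
diag = √(24.6²+24.6²+8.9²) = √1289.53 = 35.910

min=[-13.100,-4.300,-12.800] max=[11.500,20.300,-3.900] diag=35.910


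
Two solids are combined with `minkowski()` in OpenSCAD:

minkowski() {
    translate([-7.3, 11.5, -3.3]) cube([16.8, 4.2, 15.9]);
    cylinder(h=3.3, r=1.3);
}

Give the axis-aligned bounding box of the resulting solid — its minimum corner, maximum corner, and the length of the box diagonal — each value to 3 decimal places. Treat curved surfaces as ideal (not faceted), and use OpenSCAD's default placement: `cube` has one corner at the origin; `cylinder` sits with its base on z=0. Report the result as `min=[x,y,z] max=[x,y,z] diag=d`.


min=[-8.600,10.200,-3.300] max=[10.800,17.000,15.900] diag=28.129

A = translate([-7.3, 11.5, -3.3]) cube([16.8, 4.2, 15.9]) → bbox [-7.3,11.5,-3.3] .. [9.5,15.7,12.6]
B = cylinder(h=3.3, r=1.3) → bbox [-1.3,-1.3,0] .. [1.3,1.3,3.3]
lo = A.lo+B.lo = [-7.3-1.3, 11.5-1.3, -3.3+0] = [-8.600,10.200,-3.300]
hi = A.hi+B.hi = [9.5+1.3, 15.7+1.3, 12.6+3.3] = [10.800,17.000,15.900]
diag = √(19.4²+6.8²+19.2²) = √791.24 = 28.129


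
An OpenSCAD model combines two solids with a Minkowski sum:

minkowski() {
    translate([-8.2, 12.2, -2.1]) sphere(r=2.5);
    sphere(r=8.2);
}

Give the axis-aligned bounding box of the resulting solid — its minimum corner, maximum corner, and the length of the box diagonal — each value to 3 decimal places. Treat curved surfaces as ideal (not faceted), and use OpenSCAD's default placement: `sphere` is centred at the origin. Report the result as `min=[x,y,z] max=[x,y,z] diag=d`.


A = translate([-8.2, 12.2, -2.1]) sphere(r=2.5) → bbox [-10.7,9.7,-4.6] .. [-5.7,14.7,0.4]
B = sphere(r=8.2) → bbox [-8.2,-8.2,-8.2] .. [8.2,8.2,8.2]
lo = A.lo+B.lo = [-10.7-8.2, 9.7-8.2, -4.6-8.2] = [-18.900,1.500,-12.800]
hi = A.hi+B.hi = [-5.7+8.2, 14.7+8.2, 0.4+8.2] = [2.500,22.900,8.600]
diag = √(21.4²+21.4²+21.4²) = √1373.88 = 37.066

min=[-18.900,1.500,-12.800] max=[2.500,22.900,8.600] diag=37.066


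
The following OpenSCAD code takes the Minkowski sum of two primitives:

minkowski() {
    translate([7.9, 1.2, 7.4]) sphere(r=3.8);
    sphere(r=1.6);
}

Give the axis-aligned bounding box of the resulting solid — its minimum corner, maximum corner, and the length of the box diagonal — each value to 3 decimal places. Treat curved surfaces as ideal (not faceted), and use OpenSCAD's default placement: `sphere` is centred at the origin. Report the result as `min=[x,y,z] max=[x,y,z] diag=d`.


min=[2.500,-4.200,2.000] max=[13.300,6.600,12.800] diag=18.706

A = translate([7.9, 1.2, 7.4]) sphere(r=3.8) → bbox [4.1,-2.6,3.6] .. [11.7,5,11.2]
B = sphere(r=1.6) → bbox [-1.6,-1.6,-1.6] .. [1.6,1.6,1.6]
lo = A.lo+B.lo = [4.1-1.6, -2.6-1.6, 3.6-1.6] = [2.500,-4.200,2.000]
hi = A.hi+B.hi = [11.7+1.6, 5+1.6, 11.2+1.6] = [13.300,6.600,12.800]
diag = √(10.8²+10.8²+10.8²) = √349.92 = 18.706


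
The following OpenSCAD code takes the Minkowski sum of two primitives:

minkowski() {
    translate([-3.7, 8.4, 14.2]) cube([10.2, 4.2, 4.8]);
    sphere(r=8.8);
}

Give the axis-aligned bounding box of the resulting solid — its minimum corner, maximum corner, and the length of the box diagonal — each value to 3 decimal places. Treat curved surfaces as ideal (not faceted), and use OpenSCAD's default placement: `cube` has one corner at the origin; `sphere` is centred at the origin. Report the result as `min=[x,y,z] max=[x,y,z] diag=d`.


min=[-12.500,-0.400,5.400] max=[15.300,21.400,27.800] diag=41.831

A = translate([-3.7, 8.4, 14.2]) cube([10.2, 4.2, 4.8]) → bbox [-3.7,8.4,14.2] .. [6.5,12.6,19]
B = sphere(r=8.8) → bbox [-8.8,-8.8,-8.8] .. [8.8,8.8,8.8]
lo = A.lo+B.lo = [-3.7-8.8, 8.4-8.8, 14.2-8.8] = [-12.500,-0.400,5.400]
hi = A.hi+B.hi = [6.5+8.8, 12.6+8.8, 19+8.8] = [15.300,21.400,27.800]
diag = √(27.8²+21.8²+22.4²) = √1749.84 = 41.831


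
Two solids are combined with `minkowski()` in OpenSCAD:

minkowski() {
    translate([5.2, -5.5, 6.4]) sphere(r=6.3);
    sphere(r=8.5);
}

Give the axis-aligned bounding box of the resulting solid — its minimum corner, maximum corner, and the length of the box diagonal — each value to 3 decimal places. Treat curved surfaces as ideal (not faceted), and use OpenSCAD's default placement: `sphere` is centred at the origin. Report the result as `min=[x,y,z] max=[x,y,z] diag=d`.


min=[-9.600,-20.300,-8.400] max=[20.000,9.300,21.200] diag=51.269

A = translate([5.2, -5.5, 6.4]) sphere(r=6.3) → bbox [-1.1,-11.8,0.1] .. [11.5,0.8,12.7]
B = sphere(r=8.5) → bbox [-8.5,-8.5,-8.5] .. [8.5,8.5,8.5]
lo = A.lo+B.lo = [-1.1-8.5, -11.8-8.5, 0.1-8.5] = [-9.600,-20.300,-8.400]
hi = A.hi+B.hi = [11.5+8.5, 0.8+8.5, 12.7+8.5] = [20.000,9.300,21.200]
diag = √(29.6²+29.6²+29.6²) = √2628.48 = 51.269


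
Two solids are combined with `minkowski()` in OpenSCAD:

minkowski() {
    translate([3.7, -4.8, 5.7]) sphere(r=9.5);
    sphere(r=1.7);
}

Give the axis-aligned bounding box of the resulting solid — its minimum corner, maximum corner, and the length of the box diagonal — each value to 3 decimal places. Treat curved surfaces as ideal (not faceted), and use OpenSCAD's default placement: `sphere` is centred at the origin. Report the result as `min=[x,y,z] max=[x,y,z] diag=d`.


min=[-7.500,-16.000,-5.500] max=[14.900,6.400,16.900] diag=38.798

A = translate([3.7, -4.8, 5.7]) sphere(r=9.5) → bbox [-5.8,-14.3,-3.8] .. [13.2,4.7,15.2]
B = sphere(r=1.7) → bbox [-1.7,-1.7,-1.7] .. [1.7,1.7,1.7]
lo = A.lo+B.lo = [-5.8-1.7, -14.3-1.7, -3.8-1.7] = [-7.500,-16.000,-5.500]
hi = A.hi+B.hi = [13.2+1.7, 4.7+1.7, 15.2+1.7] = [14.900,6.400,16.900]
diag = √(22.4²+22.4²+22.4²) = √1505.28 = 38.798


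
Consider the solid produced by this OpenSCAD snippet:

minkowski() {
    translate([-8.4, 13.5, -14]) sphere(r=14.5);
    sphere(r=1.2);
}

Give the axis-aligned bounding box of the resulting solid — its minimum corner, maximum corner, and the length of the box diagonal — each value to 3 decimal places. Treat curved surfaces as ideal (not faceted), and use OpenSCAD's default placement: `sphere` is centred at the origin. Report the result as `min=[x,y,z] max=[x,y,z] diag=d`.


A = translate([-8.4, 13.5, -14]) sphere(r=14.5) → bbox [-22.9,-1,-28.5] .. [6.1,28,0.5]
B = sphere(r=1.2) → bbox [-1.2,-1.2,-1.2] .. [1.2,1.2,1.2]
lo = A.lo+B.lo = [-22.9-1.2, -1-1.2, -28.5-1.2] = [-24.100,-2.200,-29.700]
hi = A.hi+B.hi = [6.1+1.2, 28+1.2, 0.5+1.2] = [7.300,29.200,1.700]
diag = √(31.4²+31.4²+31.4²) = √2957.88 = 54.386

min=[-24.100,-2.200,-29.700] max=[7.300,29.200,1.700] diag=54.386


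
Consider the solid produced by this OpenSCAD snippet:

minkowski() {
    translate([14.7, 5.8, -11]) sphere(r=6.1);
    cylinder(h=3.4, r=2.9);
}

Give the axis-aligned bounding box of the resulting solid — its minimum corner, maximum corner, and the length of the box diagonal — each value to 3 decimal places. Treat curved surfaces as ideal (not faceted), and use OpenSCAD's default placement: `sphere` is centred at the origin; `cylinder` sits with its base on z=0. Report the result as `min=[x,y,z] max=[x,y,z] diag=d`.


min=[5.700,-3.200,-17.100] max=[23.700,14.800,-1.500] diag=29.856

A = translate([14.7, 5.8, -11]) sphere(r=6.1) → bbox [8.6,-0.3,-17.1] .. [20.8,11.9,-4.9]
B = cylinder(h=3.4, r=2.9) → bbox [-2.9,-2.9,0] .. [2.9,2.9,3.4]
lo = A.lo+B.lo = [8.6-2.9, -0.3-2.9, -17.1+0] = [5.700,-3.200,-17.100]
hi = A.hi+B.hi = [20.8+2.9, 11.9+2.9, -4.9+3.4] = [23.700,14.800,-1.500]
diag = √(18²+18²+15.6²) = √891.36 = 29.856


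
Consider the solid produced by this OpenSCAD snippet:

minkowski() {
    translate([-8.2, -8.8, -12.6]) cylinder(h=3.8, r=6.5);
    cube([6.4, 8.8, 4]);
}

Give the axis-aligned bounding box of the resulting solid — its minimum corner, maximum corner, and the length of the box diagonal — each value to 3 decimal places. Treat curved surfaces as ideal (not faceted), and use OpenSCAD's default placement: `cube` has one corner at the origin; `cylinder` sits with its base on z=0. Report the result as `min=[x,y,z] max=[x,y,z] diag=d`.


min=[-14.700,-15.300,-12.600] max=[4.700,6.500,-4.800] diag=30.207

A = translate([-8.2, -8.8, -12.6]) cylinder(h=3.8, r=6.5) → bbox [-14.7,-15.3,-12.6] .. [-1.7,-2.3,-8.8]
B = cube([6.4, 8.8, 4]) → bbox [0,0,0] .. [6.4,8.8,4]
lo = A.lo+B.lo = [-14.7+0, -15.3+0, -12.6+0] = [-14.700,-15.300,-12.600]
hi = A.hi+B.hi = [-1.7+6.4, -2.3+8.8, -8.8+4] = [4.700,6.500,-4.800]
diag = √(19.4²+21.8²+7.8²) = √912.44 = 30.207


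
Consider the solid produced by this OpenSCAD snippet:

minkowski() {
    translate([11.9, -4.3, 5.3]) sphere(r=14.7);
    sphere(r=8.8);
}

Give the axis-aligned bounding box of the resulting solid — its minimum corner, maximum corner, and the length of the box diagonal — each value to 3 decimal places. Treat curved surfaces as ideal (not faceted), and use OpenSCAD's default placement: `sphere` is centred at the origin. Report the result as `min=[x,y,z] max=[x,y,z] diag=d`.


A = translate([11.9, -4.3, 5.3]) sphere(r=14.7) → bbox [-2.8,-19,-9.4] .. [26.6,10.4,20]
B = sphere(r=8.8) → bbox [-8.8,-8.8,-8.8] .. [8.8,8.8,8.8]
lo = A.lo+B.lo = [-2.8-8.8, -19-8.8, -9.4-8.8] = [-11.600,-27.800,-18.200]
hi = A.hi+B.hi = [26.6+8.8, 10.4+8.8, 20+8.8] = [35.400,19.200,28.800]
diag = √(47²+47²+47²) = √6627 = 81.406

min=[-11.600,-27.800,-18.200] max=[35.400,19.200,28.800] diag=81.406


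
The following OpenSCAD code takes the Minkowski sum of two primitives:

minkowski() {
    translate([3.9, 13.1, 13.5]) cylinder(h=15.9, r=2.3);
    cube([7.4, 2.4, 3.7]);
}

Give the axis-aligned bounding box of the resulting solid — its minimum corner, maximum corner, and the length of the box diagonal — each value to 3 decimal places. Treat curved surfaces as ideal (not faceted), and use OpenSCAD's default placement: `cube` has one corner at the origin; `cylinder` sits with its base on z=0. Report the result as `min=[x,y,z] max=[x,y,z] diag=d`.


A = translate([3.9, 13.1, 13.5]) cylinder(h=15.9, r=2.3) → bbox [1.6,10.8,13.5] .. [6.2,15.4,29.4]
B = cube([7.4, 2.4, 3.7]) → bbox [0,0,0] .. [7.4,2.4,3.7]
lo = A.lo+B.lo = [1.6+0, 10.8+0, 13.5+0] = [1.600,10.800,13.500]
hi = A.hi+B.hi = [6.2+7.4, 15.4+2.4, 29.4+3.7] = [13.600,17.800,33.100]
diag = √(12²+7²+19.6²) = √577.16 = 24.024

min=[1.600,10.800,13.500] max=[13.600,17.800,33.100] diag=24.024


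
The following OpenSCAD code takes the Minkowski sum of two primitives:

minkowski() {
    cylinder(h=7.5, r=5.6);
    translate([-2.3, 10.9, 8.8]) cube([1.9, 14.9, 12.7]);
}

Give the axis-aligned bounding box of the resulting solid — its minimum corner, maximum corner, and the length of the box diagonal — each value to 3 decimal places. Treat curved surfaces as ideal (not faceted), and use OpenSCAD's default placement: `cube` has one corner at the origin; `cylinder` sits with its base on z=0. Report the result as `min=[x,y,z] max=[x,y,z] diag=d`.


A = translate([-2.3, 10.9, 8.8]) cube([1.9, 14.9, 12.7]) → bbox [-2.3,10.9,8.8] .. [-0.4,25.8,21.5]
B = cylinder(h=7.5, r=5.6) → bbox [-5.6,-5.6,0] .. [5.6,5.6,7.5]
lo = A.lo+B.lo = [-2.3-5.6, 10.9-5.6, 8.8+0] = [-7.900,5.300,8.800]
hi = A.hi+B.hi = [-0.4+5.6, 25.8+5.6, 21.5+7.5] = [5.200,31.400,29.000]
diag = √(13.1²+26.1²+20.2²) = √1260.86 = 35.509

min=[-7.900,5.300,8.800] max=[5.200,31.400,29.000] diag=35.509


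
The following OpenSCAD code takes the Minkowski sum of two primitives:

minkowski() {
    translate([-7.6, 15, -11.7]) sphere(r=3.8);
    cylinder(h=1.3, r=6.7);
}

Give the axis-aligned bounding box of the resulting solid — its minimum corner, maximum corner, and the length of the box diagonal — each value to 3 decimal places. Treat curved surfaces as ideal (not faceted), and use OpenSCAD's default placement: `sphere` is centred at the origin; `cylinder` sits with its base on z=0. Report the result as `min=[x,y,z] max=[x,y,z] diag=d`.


min=[-18.100,4.500,-15.500] max=[2.900,25.500,-6.600] diag=31.003

A = translate([-7.6, 15, -11.7]) sphere(r=3.8) → bbox [-11.4,11.2,-15.5] .. [-3.8,18.8,-7.9]
B = cylinder(h=1.3, r=6.7) → bbox [-6.7,-6.7,0] .. [6.7,6.7,1.3]
lo = A.lo+B.lo = [-11.4-6.7, 11.2-6.7, -15.5+0] = [-18.100,4.500,-15.500]
hi = A.hi+B.hi = [-3.8+6.7, 18.8+6.7, -7.9+1.3] = [2.900,25.500,-6.600]
diag = √(21²+21²+8.9²) = √961.21 = 31.003
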